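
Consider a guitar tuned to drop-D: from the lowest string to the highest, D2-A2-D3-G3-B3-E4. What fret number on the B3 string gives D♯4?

D♯4 is 4 semitones above the open B3 (B–C–C#–D–D#), so it sits at fret 4.

4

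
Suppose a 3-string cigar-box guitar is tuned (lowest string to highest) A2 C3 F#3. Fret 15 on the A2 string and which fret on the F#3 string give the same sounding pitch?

Fret 15 on A2 is MIDI 45 + 15 = 60 (C4). On the F#3 string (open MIDI 54), that pitch is 60 − 54 = fret 6.

6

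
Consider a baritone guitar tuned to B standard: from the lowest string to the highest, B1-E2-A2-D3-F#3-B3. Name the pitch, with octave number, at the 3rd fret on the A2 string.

C3

A2 is MIDI 45. Adding 3 gives 48, which is C3.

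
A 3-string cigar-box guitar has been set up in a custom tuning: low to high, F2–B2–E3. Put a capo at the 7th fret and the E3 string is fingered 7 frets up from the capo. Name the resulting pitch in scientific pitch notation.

Gb4

The capo raises the open E3 by 7 semitones to B3; fretting 7 more gives E3 + 7 + 7 = E3 + 14 semitones = Gb4.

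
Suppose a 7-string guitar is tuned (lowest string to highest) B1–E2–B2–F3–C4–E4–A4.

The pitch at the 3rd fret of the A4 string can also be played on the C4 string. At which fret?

12

Fret 3 on A4 is MIDI 69 + 3 = 72 (C5). On the C4 string (open MIDI 60), that pitch is 72 − 60 = fret 12.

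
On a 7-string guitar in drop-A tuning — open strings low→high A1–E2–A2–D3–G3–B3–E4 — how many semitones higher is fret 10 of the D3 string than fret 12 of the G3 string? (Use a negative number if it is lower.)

D3 at fret 10 → C4 (MIDI 60); G3 at fret 12 → G4 (MIDI 67).
60 − 67 = -7, so the two pitches are 7 semitones apart.

-7 semitones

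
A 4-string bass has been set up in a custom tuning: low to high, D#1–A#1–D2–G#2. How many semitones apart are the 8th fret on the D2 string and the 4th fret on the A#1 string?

D2 at fret 8 → A#2 (MIDI 46); A#1 at fret 4 → D2 (MIDI 38).
46 − 38 = 8, so the two pitches are 8 semitones apart, with A#2 the higher.

8 semitones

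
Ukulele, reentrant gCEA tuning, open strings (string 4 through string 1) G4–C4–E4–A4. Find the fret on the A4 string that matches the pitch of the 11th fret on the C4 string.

2

Fret 11 on C4 is MIDI 60 + 11 = 71 (B4). On the A4 string (open MIDI 69), that pitch is 71 − 69 = fret 2.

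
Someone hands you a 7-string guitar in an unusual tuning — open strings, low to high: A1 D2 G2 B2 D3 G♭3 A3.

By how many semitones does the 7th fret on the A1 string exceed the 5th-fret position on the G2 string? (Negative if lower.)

-8 semitones

A1 at fret 7 → E2 (MIDI 40); G2 at fret 5 → C3 (MIDI 48).
40 − 48 = -8, so the two pitches are 8 semitones apart.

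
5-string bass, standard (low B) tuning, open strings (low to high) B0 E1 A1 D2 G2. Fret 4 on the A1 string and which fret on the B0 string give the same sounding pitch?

14

A1 at fret 4 is A1 + 4 semitones = C#2.
The open B0 string is 10 semitones below the open A1, so the same pitch on the B0 string lies at fret 4 + 10 = 14.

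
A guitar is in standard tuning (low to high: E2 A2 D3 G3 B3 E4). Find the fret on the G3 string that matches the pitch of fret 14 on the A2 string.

4

Fret 14 on A2 is MIDI 45 + 14 = 59 (B3). On the G3 string (open MIDI 55), that pitch is 59 − 55 = fret 4.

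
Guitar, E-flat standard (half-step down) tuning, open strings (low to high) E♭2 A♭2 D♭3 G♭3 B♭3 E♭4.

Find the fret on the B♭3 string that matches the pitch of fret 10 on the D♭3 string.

D♭3 at fret 10 is D♭3 + 10 semitones = B3.
The open B♭3 string is 9 semitones above the open D♭3, so the same pitch on the B♭3 string lies at fret 10 − 9 = 1.

1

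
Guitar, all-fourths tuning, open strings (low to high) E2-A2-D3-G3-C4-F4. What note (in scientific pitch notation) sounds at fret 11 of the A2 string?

G#3

The open A2 string plus 11 semitones: A–A#–B–C–…–F#–G–G#.
The walk passes from B into C once, so the octave number goes from 2 to 3.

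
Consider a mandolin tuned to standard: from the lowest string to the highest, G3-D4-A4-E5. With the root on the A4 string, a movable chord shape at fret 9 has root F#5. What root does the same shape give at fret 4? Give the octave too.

C#5

Moving from fret 9 to fret 4 shifts the root by -5 semitones.
F#5 down 5 semitones is C#5.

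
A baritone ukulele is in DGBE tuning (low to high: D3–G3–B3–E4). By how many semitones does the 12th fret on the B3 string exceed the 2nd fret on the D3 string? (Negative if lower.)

19 semitones

B3 at fret 12 → B4 (MIDI 71); D3 at fret 2 → E3 (MIDI 52).
71 − 52 = 19, so the two pitches are 19 semitones apart.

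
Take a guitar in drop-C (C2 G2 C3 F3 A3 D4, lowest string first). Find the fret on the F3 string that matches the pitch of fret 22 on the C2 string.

5

Fret 22 on C2 is MIDI 36 + 22 = 58 (A#3). On the F3 string (open MIDI 53), that pitch is 58 − 53 = fret 5.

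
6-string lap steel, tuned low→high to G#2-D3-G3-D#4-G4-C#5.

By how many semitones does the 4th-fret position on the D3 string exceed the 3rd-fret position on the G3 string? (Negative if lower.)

D3 at fret 4 → F#3 (MIDI 54); G3 at fret 3 → A#3 (MIDI 58).
54 − 58 = -4, so the two pitches are 4 semitones apart.

-4 semitones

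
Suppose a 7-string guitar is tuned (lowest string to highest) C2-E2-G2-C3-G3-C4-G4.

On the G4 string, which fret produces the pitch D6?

D6 is 19 semitones above the open G4 (G–Ab–A–Bb–…–C–Db–D), so it sits at fret 19.

19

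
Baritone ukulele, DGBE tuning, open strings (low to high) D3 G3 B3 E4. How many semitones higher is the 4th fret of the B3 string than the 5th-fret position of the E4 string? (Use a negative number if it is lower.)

-6 semitones

B3 at fret 4 → D♯4 (MIDI 63); E4 at fret 5 → A4 (MIDI 69).
63 − 69 = -6, so the two pitches are 6 semitones apart.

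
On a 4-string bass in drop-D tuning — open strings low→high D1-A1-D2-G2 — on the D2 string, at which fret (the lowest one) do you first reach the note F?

From D2, count semitones up the chromatic scale until reaching F: D–D#–E–F — 3 steps.

3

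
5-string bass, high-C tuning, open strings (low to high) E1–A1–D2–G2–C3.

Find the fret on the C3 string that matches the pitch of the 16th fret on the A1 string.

Fret 16 on A1 is MIDI 33 + 16 = 49 (C#3). On the C3 string (open MIDI 48), that pitch is 49 − 48 = fret 1.

1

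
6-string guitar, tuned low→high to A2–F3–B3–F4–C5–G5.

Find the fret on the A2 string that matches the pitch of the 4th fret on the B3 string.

18

Fret 4 on B3 is MIDI 59 + 4 = 63 (E♭4). On the A2 string (open MIDI 45), that pitch is 63 − 45 = fret 18.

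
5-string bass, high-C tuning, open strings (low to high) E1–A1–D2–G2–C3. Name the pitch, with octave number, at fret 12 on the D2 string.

D2 is MIDI 38. Adding 12 gives 50, which is D3.

D3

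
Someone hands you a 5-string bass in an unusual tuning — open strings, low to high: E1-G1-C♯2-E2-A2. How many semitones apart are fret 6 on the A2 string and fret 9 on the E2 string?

A2 at fret 6 → D♯3 (MIDI 51); E2 at fret 9 → C♯3 (MIDI 49).
51 − 49 = 2, so the two pitches are 2 semitones apart, with D♯3 the higher.

2 semitones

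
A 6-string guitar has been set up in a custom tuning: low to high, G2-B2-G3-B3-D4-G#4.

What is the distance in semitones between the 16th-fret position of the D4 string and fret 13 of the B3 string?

D4 at fret 16 → F#5 (MIDI 78); B3 at fret 13 → C5 (MIDI 72).
78 − 72 = 6, so the two pitches are 6 semitones apart, with F#5 the higher.

6 semitones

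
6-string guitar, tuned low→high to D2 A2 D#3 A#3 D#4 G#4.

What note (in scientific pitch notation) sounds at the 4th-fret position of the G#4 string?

Each fret is one semitone, so G#4 + 4 = C5.

C5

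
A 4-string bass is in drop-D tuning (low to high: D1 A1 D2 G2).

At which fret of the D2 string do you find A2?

A2 is 7 semitones above the open D2 (D–D#–E–F–F#–G–G#–A), so it sits at fret 7.

7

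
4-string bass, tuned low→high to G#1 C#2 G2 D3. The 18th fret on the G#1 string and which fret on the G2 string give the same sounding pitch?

7

Fret 18 on G#1 is MIDI 32 + 18 = 50 (D3). On the G2 string (open MIDI 43), that pitch is 50 − 43 = fret 7.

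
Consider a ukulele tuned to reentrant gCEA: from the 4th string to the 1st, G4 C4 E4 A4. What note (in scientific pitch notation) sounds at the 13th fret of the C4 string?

C#5

Each fret is one semitone, so C4 + 13 = C#5.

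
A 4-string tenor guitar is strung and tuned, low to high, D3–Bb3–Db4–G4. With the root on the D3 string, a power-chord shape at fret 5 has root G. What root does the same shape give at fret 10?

C

Moving from fret 5 to fret 10 shifts the root by 5 semitones.
G up 5 semitones is C.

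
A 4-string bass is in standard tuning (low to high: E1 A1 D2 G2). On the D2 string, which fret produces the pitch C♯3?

C♯3 is 11 semitones above the open D2 (D–D#–E–F–…–B–C–C#), so it sits at fret 11.

11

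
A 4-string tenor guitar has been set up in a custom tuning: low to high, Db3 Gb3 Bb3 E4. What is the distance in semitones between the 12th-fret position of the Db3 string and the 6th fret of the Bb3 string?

3 semitones

Db3 at fret 12 → Db4 (MIDI 61); Bb3 at fret 6 → E4 (MIDI 64).
61 − 64 = -3, so the two pitches are 3 semitones apart, with E4 the higher.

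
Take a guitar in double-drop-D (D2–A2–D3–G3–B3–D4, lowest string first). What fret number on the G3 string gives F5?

22

F5 is 22 semitones above the open G3 (G–G#–A–A#–…–D#–E–F), so it sits at fret 22.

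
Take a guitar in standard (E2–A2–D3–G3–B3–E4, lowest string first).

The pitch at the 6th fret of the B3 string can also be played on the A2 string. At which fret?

Fret 6 on B3 is MIDI 59 + 6 = 65 (F4). On the A2 string (open MIDI 45), that pitch is 65 − 45 = fret 20.

20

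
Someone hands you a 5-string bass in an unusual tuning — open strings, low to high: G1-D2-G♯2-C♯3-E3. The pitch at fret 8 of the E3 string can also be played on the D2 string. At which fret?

22

Fret 8 on E3 is MIDI 52 + 8 = 60 (C4). On the D2 string (open MIDI 38), that pitch is 60 − 38 = fret 22.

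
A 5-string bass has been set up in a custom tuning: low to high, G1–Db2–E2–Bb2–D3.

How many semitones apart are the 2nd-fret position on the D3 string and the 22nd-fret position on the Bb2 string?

D3 at fret 2 → E3 (MIDI 52); Bb2 at fret 22 → Ab4 (MIDI 68).
52 − 68 = -16, so the two pitches are 16 semitones apart, with Ab4 the higher.

16 semitones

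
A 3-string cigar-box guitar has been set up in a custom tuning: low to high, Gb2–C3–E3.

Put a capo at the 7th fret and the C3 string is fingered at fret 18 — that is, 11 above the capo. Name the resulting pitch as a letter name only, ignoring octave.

The capo raises the open C3 by 7 semitones to G3; fretting 11 more gives C3 + 7 + 11 = C3 + 18 semitones, landing on Gb.
(Also written F#.)

Gb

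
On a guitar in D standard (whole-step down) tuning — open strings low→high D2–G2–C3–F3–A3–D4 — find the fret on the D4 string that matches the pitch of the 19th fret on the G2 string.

0

G2 at fret 19 is G2 + 19 semitones = D4.
The open D4 string is 19 semitones above the open G2, so the same pitch on the D4 string lies at fret 19 − 19 = 0.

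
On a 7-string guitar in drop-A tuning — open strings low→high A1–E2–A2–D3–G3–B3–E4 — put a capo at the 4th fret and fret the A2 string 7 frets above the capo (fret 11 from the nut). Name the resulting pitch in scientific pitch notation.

G♯3

The capo raises the open A2 by 4 semitones to C♯3; fretting 7 more gives A2 + 4 + 7 = A2 + 11 semitones = G♯3.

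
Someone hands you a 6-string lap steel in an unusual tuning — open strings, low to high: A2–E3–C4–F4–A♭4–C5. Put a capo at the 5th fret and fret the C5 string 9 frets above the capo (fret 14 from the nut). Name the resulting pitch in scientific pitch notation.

D6

The capo raises the open C5 by 5 semitones to F5; fretting 9 more gives C5 + 5 + 9 = C5 + 14 semitones = D6.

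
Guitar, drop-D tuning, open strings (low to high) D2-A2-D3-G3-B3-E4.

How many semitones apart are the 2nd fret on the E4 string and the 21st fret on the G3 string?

10 semitones

E4 at fret 2 → F♯4 (MIDI 66); G3 at fret 21 → E5 (MIDI 76).
66 − 76 = -10, so the two pitches are 10 semitones apart, with E5 the higher.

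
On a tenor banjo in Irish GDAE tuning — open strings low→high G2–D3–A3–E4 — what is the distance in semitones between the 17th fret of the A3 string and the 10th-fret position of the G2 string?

A3 at fret 17 → D5 (MIDI 74); G2 at fret 10 → F3 (MIDI 53).
74 − 53 = 21, so the two pitches are 21 semitones apart, with D5 the higher.

21 semitones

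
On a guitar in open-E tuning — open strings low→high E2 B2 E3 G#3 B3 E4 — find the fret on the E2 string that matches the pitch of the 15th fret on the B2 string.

Fret 15 on B2 is MIDI 47 + 15 = 62 (D4). On the E2 string (open MIDI 40), that pitch is 62 − 40 = fret 22.

22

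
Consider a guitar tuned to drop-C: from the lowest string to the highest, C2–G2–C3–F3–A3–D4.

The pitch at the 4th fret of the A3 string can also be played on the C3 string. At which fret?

Fret 4 on A3 is MIDI 57 + 4 = 61 (C♯4). On the C3 string (open MIDI 48), that pitch is 61 − 48 = fret 13.

13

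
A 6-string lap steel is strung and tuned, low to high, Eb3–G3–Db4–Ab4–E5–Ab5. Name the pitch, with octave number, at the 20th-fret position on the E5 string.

C7

E5 is MIDI 76. Adding 20 gives 96, which is C7.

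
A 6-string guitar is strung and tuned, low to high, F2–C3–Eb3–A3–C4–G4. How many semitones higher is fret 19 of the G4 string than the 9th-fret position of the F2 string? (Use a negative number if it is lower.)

G4 at fret 19 → D6 (MIDI 86); F2 at fret 9 → D3 (MIDI 50).
86 − 50 = 36, so the two pitches are 36 semitones apart.

36 semitones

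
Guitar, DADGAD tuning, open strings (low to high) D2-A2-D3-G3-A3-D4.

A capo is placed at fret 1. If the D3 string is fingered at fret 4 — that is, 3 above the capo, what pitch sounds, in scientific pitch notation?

The capo raises the open D3 by 1 semitone to D#3; fretting 3 more gives D3 + 1 + 3 = D3 + 4 semitones = F#3.

F#3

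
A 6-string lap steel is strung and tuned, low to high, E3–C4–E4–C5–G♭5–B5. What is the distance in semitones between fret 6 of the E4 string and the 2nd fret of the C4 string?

8 semitones

E4 at fret 6 → B♭4 (MIDI 70); C4 at fret 2 → D4 (MIDI 62).
70 − 62 = 8, so the two pitches are 8 semitones apart, with B♭4 the higher.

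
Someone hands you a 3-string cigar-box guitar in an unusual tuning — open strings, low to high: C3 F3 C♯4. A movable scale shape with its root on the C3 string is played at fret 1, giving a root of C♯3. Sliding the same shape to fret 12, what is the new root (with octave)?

Moving from fret 1 to fret 12 shifts the root by 11 semitones.
C♯3 up 11 semitones is C4.

C4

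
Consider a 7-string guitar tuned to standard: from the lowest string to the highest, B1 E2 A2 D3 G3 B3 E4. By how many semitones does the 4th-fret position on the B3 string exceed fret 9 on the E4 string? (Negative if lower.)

-10 semitones

B3 at fret 4 → D#4 (MIDI 63); E4 at fret 9 → C#5 (MIDI 73).
63 − 73 = -10, so the two pitches are 10 semitones apart.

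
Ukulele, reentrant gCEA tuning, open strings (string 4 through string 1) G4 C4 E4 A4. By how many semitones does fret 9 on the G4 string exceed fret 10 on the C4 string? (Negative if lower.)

6 semitones

G4 at fret 9 → E5 (MIDI 76); C4 at fret 10 → A#4 (MIDI 70).
76 − 70 = 6, so the two pitches are 6 semitones apart.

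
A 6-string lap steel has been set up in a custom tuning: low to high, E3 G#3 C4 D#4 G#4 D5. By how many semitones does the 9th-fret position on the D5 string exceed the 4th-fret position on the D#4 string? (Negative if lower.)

D5 at fret 9 → B5 (MIDI 83); D#4 at fret 4 → G4 (MIDI 67).
83 − 67 = 16, so the two pitches are 16 semitones apart.

16 semitones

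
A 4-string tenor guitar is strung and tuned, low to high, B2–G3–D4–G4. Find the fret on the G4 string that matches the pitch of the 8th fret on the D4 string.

Fret 8 on D4 is MIDI 62 + 8 = 70 (Bb4). On the G4 string (open MIDI 67), that pitch is 70 − 67 = fret 3.

3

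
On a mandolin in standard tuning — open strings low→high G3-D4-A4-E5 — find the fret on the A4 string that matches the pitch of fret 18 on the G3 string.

G3 at fret 18 is G3 + 18 semitones = C♯5.
The open A4 string is 14 semitones above the open G3, so the same pitch on the A4 string lies at fret 18 − 14 = 4.

4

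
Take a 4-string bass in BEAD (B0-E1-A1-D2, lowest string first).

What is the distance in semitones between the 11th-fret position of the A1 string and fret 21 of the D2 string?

15 semitones

A1 at fret 11 → G#2 (MIDI 44); D2 at fret 21 → B3 (MIDI 59).
44 − 59 = -15, so the two pitches are 15 semitones apart, with B3 the higher.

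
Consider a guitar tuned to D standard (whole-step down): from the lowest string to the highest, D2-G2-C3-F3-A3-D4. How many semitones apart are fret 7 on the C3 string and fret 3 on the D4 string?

10 semitones

C3 at fret 7 → G3 (MIDI 55); D4 at fret 3 → F4 (MIDI 65).
55 − 65 = -10, so the two pitches are 10 semitones apart, with F4 the higher.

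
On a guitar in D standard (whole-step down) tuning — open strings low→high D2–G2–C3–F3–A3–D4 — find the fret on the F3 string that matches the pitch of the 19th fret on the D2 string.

Fret 19 on D2 is MIDI 38 + 19 = 57 (A3). On the F3 string (open MIDI 53), that pitch is 57 − 53 = fret 4.

4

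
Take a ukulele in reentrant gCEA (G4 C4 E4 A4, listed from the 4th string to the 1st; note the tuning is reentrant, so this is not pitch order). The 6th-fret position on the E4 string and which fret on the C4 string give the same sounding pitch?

E4 at fret 6 is E4 + 6 semitones = A♯4.
The open C4 string is 4 semitones below the open E4, so the same pitch on the C4 string lies at fret 6 + 4 = 10.

10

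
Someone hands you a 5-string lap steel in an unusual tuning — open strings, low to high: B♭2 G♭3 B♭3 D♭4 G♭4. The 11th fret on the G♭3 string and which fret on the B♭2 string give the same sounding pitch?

19

G♭3 at fret 11 is G♭3 + 11 semitones = F4.
The open B♭2 string is 8 semitones below the open G♭3, so the same pitch on the B♭2 string lies at fret 11 + 8 = 19.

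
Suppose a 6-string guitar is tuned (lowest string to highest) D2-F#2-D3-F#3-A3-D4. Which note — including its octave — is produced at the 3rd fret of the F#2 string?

The open F#2 string plus 3 semitones: F#–G–G#–A.
No B→C boundary is crossed, so the octave stays at 2.

A2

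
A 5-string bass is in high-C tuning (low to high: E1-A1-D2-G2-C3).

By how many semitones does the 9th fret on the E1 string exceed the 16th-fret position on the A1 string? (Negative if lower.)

E1 at fret 9 → C♯2 (MIDI 37); A1 at fret 16 → C♯3 (MIDI 49).
37 − 49 = -12, so the two pitches are 12 semitones apart.

-12 semitones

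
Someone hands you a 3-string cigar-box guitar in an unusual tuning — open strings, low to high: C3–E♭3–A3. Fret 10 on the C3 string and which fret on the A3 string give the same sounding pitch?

1

C3 at fret 10 is C3 + 10 semitones = B♭3.
The open A3 string is 9 semitones above the open C3, so the same pitch on the A3 string lies at fret 10 − 9 = 1.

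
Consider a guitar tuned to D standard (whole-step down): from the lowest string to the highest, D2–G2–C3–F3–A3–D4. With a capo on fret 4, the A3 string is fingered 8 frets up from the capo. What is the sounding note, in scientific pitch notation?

A4

The capo raises the open A3 by 4 semitones to C#4; fretting 8 more gives A3 + 4 + 8 = A3 + 12 semitones = A4.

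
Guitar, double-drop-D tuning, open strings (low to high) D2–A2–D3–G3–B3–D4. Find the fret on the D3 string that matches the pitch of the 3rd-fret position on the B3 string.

Fret 3 on B3 is MIDI 59 + 3 = 62 (D4). On the D3 string (open MIDI 50), that pitch is 62 − 50 = fret 12.

12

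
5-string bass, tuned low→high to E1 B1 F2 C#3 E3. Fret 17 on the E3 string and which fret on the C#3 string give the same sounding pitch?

20

Fret 17 on E3 is MIDI 52 + 17 = 69 (A4). On the C#3 string (open MIDI 49), that pitch is 69 − 49 = fret 20.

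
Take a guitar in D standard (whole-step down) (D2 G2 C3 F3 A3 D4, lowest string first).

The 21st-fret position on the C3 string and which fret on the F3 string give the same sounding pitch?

C3 at fret 21 is C3 + 21 semitones = A4.
The open F3 string is 5 semitones above the open C3, so the same pitch on the F3 string lies at fret 21 − 5 = 16.

16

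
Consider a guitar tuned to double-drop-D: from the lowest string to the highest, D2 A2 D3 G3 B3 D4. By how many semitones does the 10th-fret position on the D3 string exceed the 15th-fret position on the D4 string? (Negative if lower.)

-17 semitones

D3 at fret 10 → C4 (MIDI 60); D4 at fret 15 → F5 (MIDI 77).
60 − 77 = -17, so the two pitches are 17 semitones apart.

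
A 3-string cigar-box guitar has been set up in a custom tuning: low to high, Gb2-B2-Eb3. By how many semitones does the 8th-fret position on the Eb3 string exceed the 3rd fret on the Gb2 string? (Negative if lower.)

Eb3 at fret 8 → B3 (MIDI 59); Gb2 at fret 3 → A2 (MIDI 45).
59 − 45 = 14, so the two pitches are 14 semitones apart.

14 semitones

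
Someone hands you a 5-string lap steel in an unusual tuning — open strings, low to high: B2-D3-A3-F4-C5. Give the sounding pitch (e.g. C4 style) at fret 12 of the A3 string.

A4

Each fret is one semitone, so A3 + 12 = A4.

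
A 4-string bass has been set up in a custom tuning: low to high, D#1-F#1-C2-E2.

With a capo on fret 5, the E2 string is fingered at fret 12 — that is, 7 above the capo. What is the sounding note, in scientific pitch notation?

The capo raises the open E2 by 5 semitones to A2; fretting 7 more gives E2 + 5 + 7 = E2 + 12 semitones = E3.

E3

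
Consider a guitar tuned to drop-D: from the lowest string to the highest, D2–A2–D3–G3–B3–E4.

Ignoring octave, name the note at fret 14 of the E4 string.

F#

E4 is MIDI 64. Adding 14 gives 78; 78 mod 12 = 6, i.e. F#.
(Equivalently spelled Gb.)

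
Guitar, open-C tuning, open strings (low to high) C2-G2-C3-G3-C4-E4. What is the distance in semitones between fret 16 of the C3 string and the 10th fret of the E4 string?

10 semitones

C3 at fret 16 → E4 (MIDI 64); E4 at fret 10 → D5 (MIDI 74).
64 − 74 = -10, so the two pitches are 10 semitones apart, with D5 the higher.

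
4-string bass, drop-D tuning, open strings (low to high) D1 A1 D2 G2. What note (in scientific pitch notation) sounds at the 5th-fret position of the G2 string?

The open G2 string plus 5 semitones: G–G#–A–A#–B–C.
The walk passes from B into C once, so the octave number goes from 2 to 3.

C3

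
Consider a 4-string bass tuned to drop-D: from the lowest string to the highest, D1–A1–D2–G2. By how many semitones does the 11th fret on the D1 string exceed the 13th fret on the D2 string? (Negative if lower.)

D1 at fret 11 → C#2 (MIDI 37); D2 at fret 13 → D#3 (MIDI 51).
37 − 51 = -14, so the two pitches are 14 semitones apart.

-14 semitones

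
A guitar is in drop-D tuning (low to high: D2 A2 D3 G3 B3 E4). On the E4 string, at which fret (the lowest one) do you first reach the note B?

From E4, count semitones up the chromatic scale until reaching B: E–F–F#–G–G#–A–A#–B — 7 steps.

7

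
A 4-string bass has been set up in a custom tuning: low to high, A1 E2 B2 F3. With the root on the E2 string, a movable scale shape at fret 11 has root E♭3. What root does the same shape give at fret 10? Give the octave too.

Moving from fret 11 to fret 10 shifts the root by -1 semitone.
E♭3 down 1 semitone is D3.

D3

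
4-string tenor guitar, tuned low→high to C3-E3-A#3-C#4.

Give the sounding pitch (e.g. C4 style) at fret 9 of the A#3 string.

The open A#3 string plus 9 semitones: A#–B–C–C#–D–D#–E–F–F#–G.
The walk passes from B into C once, so the octave number goes from 3 to 4.

G4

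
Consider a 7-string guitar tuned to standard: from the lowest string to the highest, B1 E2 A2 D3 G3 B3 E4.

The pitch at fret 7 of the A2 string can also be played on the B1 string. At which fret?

A2 at fret 7 is A2 + 7 semitones = E3.
The open B1 string is 10 semitones below the open A2, so the same pitch on the B1 string lies at fret 7 + 10 = 17.

17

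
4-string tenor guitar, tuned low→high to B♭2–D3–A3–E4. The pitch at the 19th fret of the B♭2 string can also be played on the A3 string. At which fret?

Fret 19 on B♭2 is MIDI 46 + 19 = 65 (F4). On the A3 string (open MIDI 57), that pitch is 65 − 57 = fret 8.

8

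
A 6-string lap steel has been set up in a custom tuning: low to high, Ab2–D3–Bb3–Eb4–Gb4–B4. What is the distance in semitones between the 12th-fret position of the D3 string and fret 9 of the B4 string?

D3 at fret 12 → D4 (MIDI 62); B4 at fret 9 → Ab5 (MIDI 80).
62 − 80 = -18, so the two pitches are 18 semitones apart, with Ab5 the higher.

18 semitones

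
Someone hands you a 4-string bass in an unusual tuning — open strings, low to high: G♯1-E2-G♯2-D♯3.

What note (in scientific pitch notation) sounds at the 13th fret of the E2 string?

F3

E2 is MIDI 40. Adding 13 gives 53, which is F3.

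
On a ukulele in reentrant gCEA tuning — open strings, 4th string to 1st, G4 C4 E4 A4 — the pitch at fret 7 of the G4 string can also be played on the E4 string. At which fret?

10

G4 at fret 7 is G4 + 7 semitones = D5.
The open E4 string is 3 semitones below the open G4, so the same pitch on the E4 string lies at fret 7 + 3 = 10.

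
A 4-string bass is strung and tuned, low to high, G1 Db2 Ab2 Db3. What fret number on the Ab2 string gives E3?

8

E3 is 8 semitones above the open Ab2 (Ab–A–Bb–B–C–Db–D–Eb–E), so it sits at fret 8.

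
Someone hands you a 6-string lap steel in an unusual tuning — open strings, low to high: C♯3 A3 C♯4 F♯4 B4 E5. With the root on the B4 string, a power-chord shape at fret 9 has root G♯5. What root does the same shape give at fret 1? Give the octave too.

C5

Moving from fret 9 to fret 1 shifts the root by -8 semitones.
G♯5 down 8 semitones is C5.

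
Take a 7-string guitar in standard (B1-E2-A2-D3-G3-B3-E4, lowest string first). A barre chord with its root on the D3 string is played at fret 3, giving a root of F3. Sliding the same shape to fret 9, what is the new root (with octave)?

Moving from fret 3 to fret 9 shifts the root by 6 semitones.
F3 up 6 semitones is B3.

B3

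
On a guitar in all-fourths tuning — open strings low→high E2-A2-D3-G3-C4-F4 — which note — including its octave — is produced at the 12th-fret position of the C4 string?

C5

C4 is MIDI 60. Adding 12 gives 72, which is C5.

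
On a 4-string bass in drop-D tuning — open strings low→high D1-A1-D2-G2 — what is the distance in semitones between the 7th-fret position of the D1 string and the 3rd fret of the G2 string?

D1 at fret 7 → A1 (MIDI 33); G2 at fret 3 → A#2 (MIDI 46).
33 − 46 = -13, so the two pitches are 13 semitones apart, with A#2 the higher.

13 semitones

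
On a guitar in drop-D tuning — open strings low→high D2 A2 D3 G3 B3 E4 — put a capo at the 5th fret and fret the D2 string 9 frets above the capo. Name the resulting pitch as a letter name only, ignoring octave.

The capo raises the open D2 by 5 semitones to G2; fretting 9 more gives D2 + 5 + 9 = D2 + 14 semitones, landing on E.

E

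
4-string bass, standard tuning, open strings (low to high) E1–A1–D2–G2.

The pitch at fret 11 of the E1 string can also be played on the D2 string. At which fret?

E1 at fret 11 is E1 + 11 semitones = D♯2.
The open D2 string is 10 semitones above the open E1, so the same pitch on the D2 string lies at fret 11 − 10 = 1.

1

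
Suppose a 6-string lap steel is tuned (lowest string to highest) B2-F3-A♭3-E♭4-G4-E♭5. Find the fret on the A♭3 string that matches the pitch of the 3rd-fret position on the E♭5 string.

22

E♭5 at fret 3 is E♭5 + 3 semitones = G♭5.
The open A♭3 string is 19 semitones below the open E♭5, so the same pitch on the A♭3 string lies at fret 3 + 19 = 22.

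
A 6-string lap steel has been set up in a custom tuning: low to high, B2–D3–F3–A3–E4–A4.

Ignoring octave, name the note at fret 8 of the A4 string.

F

The open A4 string plus 8 semitones: A–A#–B–C–C#–D–D#–E–F.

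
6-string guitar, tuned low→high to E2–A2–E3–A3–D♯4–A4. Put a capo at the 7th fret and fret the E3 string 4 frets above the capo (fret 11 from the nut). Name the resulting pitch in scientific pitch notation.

The capo raises the open E3 by 7 semitones to B3; fretting 4 more gives E3 + 7 + 4 = E3 + 11 semitones = D♯4.

D♯4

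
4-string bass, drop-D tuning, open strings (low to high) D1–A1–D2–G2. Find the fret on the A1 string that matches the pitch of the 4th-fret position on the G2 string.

14

Fret 4 on G2 is MIDI 43 + 4 = 47 (B2). On the A1 string (open MIDI 33), that pitch is 47 − 33 = fret 14.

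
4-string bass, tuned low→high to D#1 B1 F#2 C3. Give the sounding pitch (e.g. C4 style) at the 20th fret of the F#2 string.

The open F#2 string plus 20 semitones: F#–G–G#–A–…–C–C#–D.
The walk passes from B into C 2 times, so the octave number goes from 2 to 4.

D4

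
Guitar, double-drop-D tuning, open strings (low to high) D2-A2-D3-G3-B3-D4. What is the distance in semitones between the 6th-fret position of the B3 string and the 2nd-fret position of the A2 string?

B3 at fret 6 → F4 (MIDI 65); A2 at fret 2 → B2 (MIDI 47).
65 − 47 = 18, so the two pitches are 18 semitones apart, with F4 the higher.

18 semitones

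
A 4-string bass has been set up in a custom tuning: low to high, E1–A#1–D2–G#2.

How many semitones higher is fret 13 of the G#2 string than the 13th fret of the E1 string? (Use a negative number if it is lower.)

16 semitones

G#2 at fret 13 → A3 (MIDI 57); E1 at fret 13 → F2 (MIDI 41).
57 − 41 = 16, so the two pitches are 16 semitones apart.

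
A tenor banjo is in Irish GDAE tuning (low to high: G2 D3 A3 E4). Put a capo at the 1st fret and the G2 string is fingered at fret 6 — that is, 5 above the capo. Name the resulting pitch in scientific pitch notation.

The capo raises the open G2 by 1 semitone to G#2; fretting 5 more gives G2 + 1 + 5 = G2 + 6 semitones = C#3.
(Also written Db.)

C#3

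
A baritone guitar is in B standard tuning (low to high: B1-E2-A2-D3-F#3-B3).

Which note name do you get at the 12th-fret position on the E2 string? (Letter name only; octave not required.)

E

The open E2 string plus 12 semitones: E–F–F#–G–…–D–D#–E.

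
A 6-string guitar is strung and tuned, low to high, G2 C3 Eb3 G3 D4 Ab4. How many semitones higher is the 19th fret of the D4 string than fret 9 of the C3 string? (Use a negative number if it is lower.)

D4 at fret 19 → A5 (MIDI 81); C3 at fret 9 → A3 (MIDI 57).
81 − 57 = 24, so the two pitches are 24 semitones apart.

24 semitones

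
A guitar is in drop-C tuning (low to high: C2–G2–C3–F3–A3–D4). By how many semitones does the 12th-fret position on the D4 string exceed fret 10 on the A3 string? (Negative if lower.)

D4 at fret 12 → D5 (MIDI 74); A3 at fret 10 → G4 (MIDI 67).
74 − 67 = 7, so the two pitches are 7 semitones apart.

7 semitones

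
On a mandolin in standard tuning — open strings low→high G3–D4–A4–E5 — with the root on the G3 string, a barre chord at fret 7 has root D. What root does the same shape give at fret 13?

Moving from fret 7 to fret 13 shifts the root by 6 semitones.
D up 6 semitones is G#.

G#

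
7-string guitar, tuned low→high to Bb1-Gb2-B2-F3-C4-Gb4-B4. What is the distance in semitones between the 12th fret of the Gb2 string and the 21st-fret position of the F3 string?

20 semitones

Gb2 at fret 12 → Gb3 (MIDI 54); F3 at fret 21 → D5 (MIDI 74).
54 − 74 = -20, so the two pitches are 20 semitones apart, with D5 the higher.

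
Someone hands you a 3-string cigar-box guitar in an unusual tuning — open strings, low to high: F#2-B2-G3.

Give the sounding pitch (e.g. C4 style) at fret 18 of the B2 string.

F4

B2 is MIDI 47. Adding 18 gives 65, which is F4.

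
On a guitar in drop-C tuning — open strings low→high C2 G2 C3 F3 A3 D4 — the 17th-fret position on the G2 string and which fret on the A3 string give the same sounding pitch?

G2 at fret 17 is G2 + 17 semitones = C4.
The open A3 string is 14 semitones above the open G2, so the same pitch on the A3 string lies at fret 17 − 14 = 3.

3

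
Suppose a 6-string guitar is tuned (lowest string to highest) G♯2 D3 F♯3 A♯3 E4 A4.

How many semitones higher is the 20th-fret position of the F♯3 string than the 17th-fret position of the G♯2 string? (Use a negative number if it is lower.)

F♯3 at fret 20 → D5 (MIDI 74); G♯2 at fret 17 → C♯4 (MIDI 61).
74 − 61 = 13, so the two pitches are 13 semitones apart.

13 semitones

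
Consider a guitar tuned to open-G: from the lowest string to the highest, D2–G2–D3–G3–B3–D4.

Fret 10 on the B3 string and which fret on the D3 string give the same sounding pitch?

19

B3 at fret 10 is B3 + 10 semitones = A4.
The open D3 string is 9 semitones below the open B3, so the same pitch on the D3 string lies at fret 10 + 9 = 19.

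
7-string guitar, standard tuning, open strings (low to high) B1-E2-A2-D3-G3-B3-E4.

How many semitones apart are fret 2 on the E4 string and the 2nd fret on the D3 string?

14 semitones

E4 at fret 2 → F#4 (MIDI 66); D3 at fret 2 → E3 (MIDI 52).
66 − 52 = 14, so the two pitches are 14 semitones apart, with F#4 the higher.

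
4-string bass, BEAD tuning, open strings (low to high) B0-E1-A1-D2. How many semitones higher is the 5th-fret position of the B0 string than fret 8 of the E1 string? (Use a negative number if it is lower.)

-8 semitones

B0 at fret 5 → E1 (MIDI 28); E1 at fret 8 → C2 (MIDI 36).
28 − 36 = -8, so the two pitches are 8 semitones apart.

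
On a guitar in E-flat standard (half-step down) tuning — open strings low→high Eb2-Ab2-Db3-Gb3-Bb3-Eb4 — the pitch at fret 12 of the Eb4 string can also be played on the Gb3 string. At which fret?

Fret 12 on Eb4 is MIDI 63 + 12 = 75 (Eb5). On the Gb3 string (open MIDI 54), that pitch is 75 − 54 = fret 21.

21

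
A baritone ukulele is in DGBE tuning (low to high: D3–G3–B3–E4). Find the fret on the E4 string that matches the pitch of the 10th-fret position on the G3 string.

1

Fret 10 on G3 is MIDI 55 + 10 = 65 (F4). On the E4 string (open MIDI 64), that pitch is 65 − 64 = fret 1.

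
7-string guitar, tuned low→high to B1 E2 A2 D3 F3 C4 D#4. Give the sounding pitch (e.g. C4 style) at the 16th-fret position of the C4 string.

E5

C4 is MIDI 60. Adding 16 gives 76, which is E5.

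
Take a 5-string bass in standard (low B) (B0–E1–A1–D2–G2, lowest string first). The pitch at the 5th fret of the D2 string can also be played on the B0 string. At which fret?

Fret 5 on D2 is MIDI 38 + 5 = 43 (G2). On the B0 string (open MIDI 23), that pitch is 43 − 23 = fret 20.

20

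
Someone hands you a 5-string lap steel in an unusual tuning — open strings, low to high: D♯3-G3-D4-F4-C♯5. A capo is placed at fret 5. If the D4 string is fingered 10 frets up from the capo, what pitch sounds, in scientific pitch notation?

F5

The capo raises the open D4 by 5 semitones to G4; fretting 10 more gives D4 + 5 + 10 = D4 + 15 semitones = F5.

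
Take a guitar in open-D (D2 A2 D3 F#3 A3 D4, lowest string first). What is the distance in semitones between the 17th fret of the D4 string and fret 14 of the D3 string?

15 semitones

D4 at fret 17 → G5 (MIDI 79); D3 at fret 14 → E4 (MIDI 64).
79 − 64 = 15, so the two pitches are 15 semitones apart, with G5 the higher.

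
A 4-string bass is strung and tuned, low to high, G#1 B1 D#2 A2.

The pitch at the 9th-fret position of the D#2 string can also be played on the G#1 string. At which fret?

16

D#2 at fret 9 is D#2 + 9 semitones = C3.
The open G#1 string is 7 semitones below the open D#2, so the same pitch on the G#1 string lies at fret 9 + 7 = 16.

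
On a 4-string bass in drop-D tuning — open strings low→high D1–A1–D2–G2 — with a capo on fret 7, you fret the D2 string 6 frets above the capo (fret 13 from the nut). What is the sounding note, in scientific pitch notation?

The capo raises the open D2 by 7 semitones to A2; fretting 6 more gives D2 + 7 + 6 = D2 + 13 semitones = D#3.
(Also written Eb.)

D#3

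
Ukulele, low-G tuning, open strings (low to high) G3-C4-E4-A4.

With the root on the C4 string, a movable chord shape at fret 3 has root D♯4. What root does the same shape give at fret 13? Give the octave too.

C♯5

Moving from fret 3 to fret 13 shifts the root by 10 semitones.
D♯4 up 10 semitones is C♯5.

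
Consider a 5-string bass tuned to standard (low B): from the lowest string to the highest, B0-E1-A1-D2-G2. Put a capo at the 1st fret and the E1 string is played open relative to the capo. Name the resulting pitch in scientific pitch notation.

F1

The capo raises the open E1 by 1 semitone to F1; fretting 0 more gives E1 + 1 + 0 = E1 + 1 semitone = F1.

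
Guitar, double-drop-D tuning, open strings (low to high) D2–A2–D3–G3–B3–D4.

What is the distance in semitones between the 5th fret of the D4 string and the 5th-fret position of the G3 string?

7 semitones

D4 at fret 5 → G4 (MIDI 67); G3 at fret 5 → C4 (MIDI 60).
67 − 60 = 7, so the two pitches are 7 semitones apart, with G4 the higher.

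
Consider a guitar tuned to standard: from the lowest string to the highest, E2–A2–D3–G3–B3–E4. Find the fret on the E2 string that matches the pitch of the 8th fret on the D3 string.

D3 at fret 8 is D3 + 8 semitones = A#3.
The open E2 string is 10 semitones below the open D3, so the same pitch on the E2 string lies at fret 8 + 10 = 18.

18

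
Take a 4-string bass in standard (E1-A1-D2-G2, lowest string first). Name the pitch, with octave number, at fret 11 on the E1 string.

E1 is MIDI 28. Adding 11 gives 39, which is D#2.
(Equivalently spelled Eb2.)

D#2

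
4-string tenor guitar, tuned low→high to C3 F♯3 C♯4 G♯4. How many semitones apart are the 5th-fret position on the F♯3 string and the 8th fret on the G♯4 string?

F♯3 at fret 5 → B3 (MIDI 59); G♯4 at fret 8 → E5 (MIDI 76).
59 − 76 = -17, so the two pitches are 17 semitones apart, with E5 the higher.

17 semitones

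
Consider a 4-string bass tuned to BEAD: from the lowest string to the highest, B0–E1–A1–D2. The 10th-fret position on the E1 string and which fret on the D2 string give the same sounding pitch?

0

E1 at fret 10 is E1 + 10 semitones = D2.
The open D2 string is 10 semitones above the open E1, so the same pitch on the D2 string lies at fret 10 − 10 = 0.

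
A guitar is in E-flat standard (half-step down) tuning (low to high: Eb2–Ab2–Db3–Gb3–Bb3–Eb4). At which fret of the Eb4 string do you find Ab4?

Ab4 is 5 semitones above the open Eb4 (Eb–E–F–Gb–G–Ab), so it sits at fret 5.

5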